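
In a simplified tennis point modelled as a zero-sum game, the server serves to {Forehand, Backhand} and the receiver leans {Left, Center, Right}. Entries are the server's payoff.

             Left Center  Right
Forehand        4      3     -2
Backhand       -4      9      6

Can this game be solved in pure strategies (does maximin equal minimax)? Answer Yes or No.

Row minima: Forehand → -2, Backhand → -4; maximin = -2.
Column maxima: Left → 4, Center → 9, Right → 6; minimax = 4.
-2 ≠ 4, so no pure-strategy equilibrium exists.

No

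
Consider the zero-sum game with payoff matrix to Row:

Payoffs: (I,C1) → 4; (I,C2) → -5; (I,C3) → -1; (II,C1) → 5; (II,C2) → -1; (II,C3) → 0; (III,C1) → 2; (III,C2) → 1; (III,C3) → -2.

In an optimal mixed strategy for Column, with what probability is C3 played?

1/2

Row minima: I → -5, II → -1, III → -2; maximin = -1.
Column maxima: C1 → 5, C2 → 1, C3 → 0; minimax = 0.
-1 ≠ 0, so there is no saddle point; optimal play is mixed.
I is strictly dominated by II, so Row never plays it.
C1 is strictly dominated by C2 (it gives Row strictly more in every row), so Column never plays it.
On the remaining 2×2 (II, III vs C2, C3):
Let Row play II with probability p. Expected payoff against C2: (-1)p + 1(1−p) = −2p + 1; against C3: 0p + (-2)(1−p) = 2p − 2.
Setting these equal: −2p + 1 = 2p − 2 ⇒ −4p = -3 ⇒ p = 3/4, and the value is (-2)·(3/4) + 1 = -1/2.
For Column: with q = P(C2), equating II's and III's payoffs gives −q = 3q − 2 ⇒ q = 1/2.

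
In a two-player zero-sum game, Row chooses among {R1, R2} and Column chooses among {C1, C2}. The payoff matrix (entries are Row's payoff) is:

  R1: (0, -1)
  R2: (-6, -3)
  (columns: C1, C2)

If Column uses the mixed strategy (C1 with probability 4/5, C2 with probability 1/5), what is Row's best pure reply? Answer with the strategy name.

R1

Expected payoff of R1: (4/5)·0 + (1/5)·(-1) = -1/5.
Expected payoff of R2: (4/5)·(-6) + (1/5)·(-3) = -27/5.
The largest is -1/5, so Row's best response is R1.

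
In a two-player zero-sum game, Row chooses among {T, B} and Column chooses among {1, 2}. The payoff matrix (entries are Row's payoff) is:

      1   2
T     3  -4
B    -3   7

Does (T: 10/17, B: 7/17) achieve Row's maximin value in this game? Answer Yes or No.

Against 1 this mix gives (10/17)·3 + (7/17)·(-3) = 9/17.
Against 2 this mix gives (10/17)·(-4) + (7/17)·7 = 9/17.
All of Column's active replies (1, 2) yield 9/17, and no column does worse for Row. The mix makes Column indifferent and guarantees 9/17, so it is optimal.

Yes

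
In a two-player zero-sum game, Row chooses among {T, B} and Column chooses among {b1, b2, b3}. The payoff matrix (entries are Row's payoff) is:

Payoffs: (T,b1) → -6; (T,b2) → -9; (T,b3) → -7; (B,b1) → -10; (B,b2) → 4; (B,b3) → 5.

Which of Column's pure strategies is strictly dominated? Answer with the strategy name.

b2 holds Row's payoff strictly below b3 in every row: -9 < -7, 4 < 5.
So b3 is strictly dominated for Column.

b3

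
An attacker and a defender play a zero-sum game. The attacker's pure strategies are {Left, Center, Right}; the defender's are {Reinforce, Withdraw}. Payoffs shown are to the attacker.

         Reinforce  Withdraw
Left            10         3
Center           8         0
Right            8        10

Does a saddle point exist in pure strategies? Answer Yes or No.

No

Row minima: Left → 3, Center → 0, Right → 8; maximin = 8.
Column maxima: Reinforce → 10, Withdraw → 10; minimax = 10.
8 ≠ 10, so no pure-strategy equilibrium exists.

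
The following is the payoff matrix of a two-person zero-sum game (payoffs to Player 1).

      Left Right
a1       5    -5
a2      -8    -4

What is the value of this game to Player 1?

-30/7

Row minima: a1 → -5, a2 → -8; maximin = -5.
Column maxima: Left → 5, Right → -4; minimax = -4.
-5 ≠ -4, so there is no saddle point; optimal play is mixed.
Let Player 1 play a1 with probability p. Expected payoff against Left: 5p + (-8)(1−p) = 13p − 8; against Right: (-5)p + (-4)(1−p) = −p − 4.
Setting these equal: 13p − 8 = −p − 4 ⇒ 14p = 4 ⇒ p = 2/7, and the value is (13)·(2/7) − 8 = -30/7.
For Player 2: with q = P(Left), equating a1's and a2's payoffs gives 10q − 5 = −4q − 4 ⇒ q = 1/14.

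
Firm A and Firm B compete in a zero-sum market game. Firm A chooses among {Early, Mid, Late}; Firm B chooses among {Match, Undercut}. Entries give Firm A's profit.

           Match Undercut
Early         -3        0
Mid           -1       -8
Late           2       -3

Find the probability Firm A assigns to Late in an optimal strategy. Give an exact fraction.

3/8

Row minima: Early → -3, Mid → -8, Late → -3; maximin = -3.
Column maxima: Match → 2, Undercut → 0; minimax = 0.
-3 ≠ 0, so there is no saddle point; optimal play is mixed.
Mid is strictly dominated by Late, so Firm A never plays it.
On the remaining 2×2 (Early, Late vs Match, Undercut):
Let Firm A play Early with probability p. Expected payoff against Match: (-3)p + 2(1−p) = −5p + 2; against Undercut: 0p + (-3)(1−p) = 3p − 3.
Setting these equal: −5p + 2 = 3p − 3 ⇒ −8p = -5 ⇒ p = 5/8, and the value is (-5)·(5/8) + 2 = -9/8.
For Firm B: with q = P(Match), equating Early's and Late's payoffs gives −3q = 5q − 3 ⇒ q = 3/8.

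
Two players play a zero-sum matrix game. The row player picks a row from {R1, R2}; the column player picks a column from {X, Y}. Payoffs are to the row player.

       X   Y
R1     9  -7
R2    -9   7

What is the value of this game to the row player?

Row minima: R1 → -7, R2 → -9; maximin = -7.
Column maxima: X → 9, Y → 7; minimax = 7.
-7 ≠ 7, so there is no saddle point; optimal play is mixed.
Let the row player play R1 with probability p. Expected payoff against X: 9p + (-9)(1−p) = 18p − 9; against Y: (-7)p + 7(1−p) = −14p + 7.
Setting these equal: 18p − 9 = −14p + 7 ⇒ 32p = 16 ⇒ p = 1/2, and the value is (18)·(1/2) − 9 = 0.
For the column player: with q = P(X), equating R1's and R2's payoffs gives 16q − 7 = −16q + 7 ⇒ q = 7/16.

0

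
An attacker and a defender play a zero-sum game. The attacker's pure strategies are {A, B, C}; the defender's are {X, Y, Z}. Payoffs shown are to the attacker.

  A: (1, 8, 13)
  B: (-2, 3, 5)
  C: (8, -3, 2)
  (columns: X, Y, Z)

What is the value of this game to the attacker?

Row minima: A → 1, B → -2, C → -3; maximin = 1.
Column maxima: X → 8, Y → 8, Z → 13; minimax = 8.
1 ≠ 8, so there is no saddle point; optimal play is mixed.
B is strictly dominated by A, so the attacker never plays it.
Z is strictly dominated by Y (it gives the attacker strictly more in every row), so the defender never plays it.
On the remaining 2×2 (A, C vs X, Y):
Let the attacker play A with probability p. Expected payoff against X: 1p + 8(1−p) = −7p + 8; against Y: 8p + (-3)(1−p) = 11p − 3.
Setting these equal: −7p + 8 = 11p − 3 ⇒ −18p = -11 ⇒ p = 11/18, and the value is (-7)·(11/18) + 8 = 67/18.
For the defender: with q = P(X), equating A's and C's payoffs gives −7q + 8 = 11q − 3 ⇒ q = 11/18.

67/18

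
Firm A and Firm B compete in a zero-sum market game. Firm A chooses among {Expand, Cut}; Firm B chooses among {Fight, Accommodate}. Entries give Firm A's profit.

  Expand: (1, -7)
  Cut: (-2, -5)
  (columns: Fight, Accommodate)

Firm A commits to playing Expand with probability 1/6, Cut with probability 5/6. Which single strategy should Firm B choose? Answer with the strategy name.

Accommodate

If Firm B plays Fight, Firm A's expected payoff is (1/6)·1 + (5/6)·(-2) = -3/2.
If Firm B plays Accommodate, Firm A's expected payoff is (1/6)·(-7) + (5/6)·(-5) = -16/3.
Firm B minimizes Firm A's payoff; the smallest is -16/3, so the best response is Accommodate.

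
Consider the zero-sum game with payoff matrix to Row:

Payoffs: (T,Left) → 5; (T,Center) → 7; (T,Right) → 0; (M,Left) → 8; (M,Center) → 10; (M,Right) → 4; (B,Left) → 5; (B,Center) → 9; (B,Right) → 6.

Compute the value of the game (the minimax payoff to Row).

Row minima: T → 0, M → 4, B → 5; maximin = 5.
Column maxima: Left → 8, Center → 10, Right → 6; minimax = 6.
5 ≠ 6, so there is no saddle point; optimal play is mixed.
T is strictly dominated by M, so Row never plays it.
Center is strictly dominated by Left (it gives Row strictly more in every row), so Column never plays it.
On the remaining 2×2 (M, B vs Left, Right):
Let Row play M with probability p. Expected payoff against Left: 8p + 5(1−p) = 3p + 5; against Right: 4p + 6(1−p) = −2p + 6.
Setting these equal: 3p + 5 = −2p + 6 ⇒ 5p = 1 ⇒ p = 1/5, and the value is (3)·(1/5) + 5 = 28/5.
For Column: with q = P(Left), equating M's and B's payoffs gives 4q + 4 = −q + 6 ⇒ q = 2/5.

28/5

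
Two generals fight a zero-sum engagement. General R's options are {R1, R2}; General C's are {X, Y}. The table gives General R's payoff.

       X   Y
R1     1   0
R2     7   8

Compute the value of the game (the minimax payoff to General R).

7

Row minima: R1 → 0, R2 → 7; maximin = 7.
Column maxima: X → 7, Y → 8; minimax = 7.
Since maximin = minimax = 7, there is a saddle point and the value is 7.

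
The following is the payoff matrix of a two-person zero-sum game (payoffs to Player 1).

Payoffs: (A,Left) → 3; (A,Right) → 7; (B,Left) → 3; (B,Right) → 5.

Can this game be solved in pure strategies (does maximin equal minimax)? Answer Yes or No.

Yes

Row minima: A → 3, B → 3; maximin = 3.
Column maxima: Left → 3, Right → 7; minimax = 3.
maximin = minimax = 3, so a saddle point exists.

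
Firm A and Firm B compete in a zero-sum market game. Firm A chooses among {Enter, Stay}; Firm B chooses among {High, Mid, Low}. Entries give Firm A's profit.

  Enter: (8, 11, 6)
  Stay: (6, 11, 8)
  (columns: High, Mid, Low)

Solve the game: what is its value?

7

Row minima: Enter → 6, Stay → 6; maximin = 6.
Column maxima: High → 8, Mid → 11, Low → 8; minimax = 8.
6 ≠ 8, so there is no saddle point; optimal play is mixed.
Mid is strictly dominated by High (it gives Firm A strictly more in every row), so Firm B never plays it.
On the remaining 2×2 (Enter, Stay vs High, Low):
Let Firm A play Enter with probability p. Expected payoff against High: 8p + 6(1−p) = 2p + 6; against Low: 6p + 8(1−p) = −2p + 8.
Setting these equal: 2p + 6 = −2p + 8 ⇒ 4p = 2 ⇒ p = 1/2, and the value is (2)·(1/2) + 6 = 7.
For Firm B: with q = P(High), equating Enter's and Stay's payoffs gives 2q + 6 = −2q + 8 ⇒ q = 1/2.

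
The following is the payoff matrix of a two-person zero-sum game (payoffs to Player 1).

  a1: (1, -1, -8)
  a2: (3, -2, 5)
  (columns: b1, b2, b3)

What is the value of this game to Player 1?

-3/2

Row minima: a1 → -8, a2 → -2; maximin = -2.
Column maxima: b1 → 3, b2 → -1, b3 → 5; minimax = -1.
-2 ≠ -1, so there is no saddle point; optimal play is mixed.
b1 is strictly dominated by b2 (it gives Player 1 strictly more in every row), so Player 2 never plays it.
On the remaining 2×2 (a1, a2 vs b2, b3):
Let Player 1 play a1 with probability p. Expected payoff against b2: (-1)p + (-2)(1−p) = p − 2; against b3: (-8)p + 5(1−p) = −13p + 5.
Setting these equal: p − 2 = −13p + 5 ⇒ 14p = 7 ⇒ p = 1/2, and the value is (1)·(1/2) − 2 = -3/2.
For Player 2: with q = P(b2), equating a1's and a2's payoffs gives 7q − 8 = −7q + 5 ⇒ q = 13/14.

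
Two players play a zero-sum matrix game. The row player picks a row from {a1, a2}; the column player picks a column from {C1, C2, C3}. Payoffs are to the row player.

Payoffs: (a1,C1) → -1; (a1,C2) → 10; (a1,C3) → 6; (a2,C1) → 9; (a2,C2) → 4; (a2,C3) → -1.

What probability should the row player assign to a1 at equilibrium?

Row minima: a1 → -1, a2 → -1; maximin = -1.
Column maxima: C1 → 9, C2 → 10, C3 → 6; minimax = 6.
-1 ≠ 6, so there is no saddle point; optimal play is mixed.
C2 is strictly dominated by C3 (it gives the row player strictly more in every row), so the column player never plays it.
On the remaining 2×2 (a1, a2 vs C1, C3):
Let the row player play a1 with probability p. Expected payoff against C1: (-1)p + 9(1−p) = −10p + 9; against C3: 6p + (-1)(1−p) = 7p − 1.
Setting these equal: −10p + 9 = 7p − 1 ⇒ −17p = -10 ⇒ p = 10/17, and the value is (-10)·(10/17) + 9 = 53/17.
For the column player: with q = P(C1), equating a1's and a2's payoffs gives −7q + 6 = 10q − 1 ⇒ q = 7/17.

10/17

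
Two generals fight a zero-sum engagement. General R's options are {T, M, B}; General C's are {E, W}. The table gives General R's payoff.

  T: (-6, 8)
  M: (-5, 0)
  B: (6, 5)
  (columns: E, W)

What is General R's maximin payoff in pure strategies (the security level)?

Row minima: T → -6, M → -5, B → 5.
The best of these is 5.

5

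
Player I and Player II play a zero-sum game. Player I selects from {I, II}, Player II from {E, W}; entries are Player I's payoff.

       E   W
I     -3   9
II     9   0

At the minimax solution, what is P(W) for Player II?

Row minima: I → -3, II → 0; maximin = 0.
Column maxima: E → 9, W → 9; minimax = 9.
0 ≠ 9, so there is no saddle point; optimal play is mixed.
Let Player I play I with probability p. Expected payoff against E: (-3)p + 9(1−p) = −12p + 9; against W: 9p + 0(1−p) = 9p.
Setting these equal: −12p + 9 = 9p ⇒ −21p = -9 ⇒ p = 3/7, and the value is (-12)·(3/7) + 9 = 27/7.
For Player II: with q = P(E), equating I's and II's payoffs gives −12q + 9 = 9q ⇒ q = 3/7.

4/7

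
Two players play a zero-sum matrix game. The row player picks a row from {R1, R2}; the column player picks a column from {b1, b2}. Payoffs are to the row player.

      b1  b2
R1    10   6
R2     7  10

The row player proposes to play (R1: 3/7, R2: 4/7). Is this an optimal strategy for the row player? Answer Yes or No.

Against b1 this mix gives (3/7)·10 + (4/7)·7 = 58/7.
Against b2 this mix gives (3/7)·6 + (4/7)·10 = 58/7.
All of the column player's active replies (b1, b2) yield 58/7, and no column does worse for the row player. The mix makes the column player indifferent and guarantees 58/7, so it is optimal.

Yes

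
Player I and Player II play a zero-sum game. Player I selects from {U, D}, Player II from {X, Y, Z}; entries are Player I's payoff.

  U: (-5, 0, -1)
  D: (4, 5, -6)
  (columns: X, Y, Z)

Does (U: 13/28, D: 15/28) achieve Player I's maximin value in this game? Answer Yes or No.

Against X this mix gives (13/28)·(-5) + (15/28)·4 = -5/28.
Against Y this mix gives (13/28)·0 + (15/28)·5 = 75/28.
Against Z this mix gives (13/28)·(-1) + (15/28)·(-6) = -103/28.
Player II will play Z, holding Player I to -103/28. Shifting weight toward the row that does better against Z would raise this floor (the equalizing mix achieves -17/7 against both Z and X), so the proposed strategy is not optimal.

No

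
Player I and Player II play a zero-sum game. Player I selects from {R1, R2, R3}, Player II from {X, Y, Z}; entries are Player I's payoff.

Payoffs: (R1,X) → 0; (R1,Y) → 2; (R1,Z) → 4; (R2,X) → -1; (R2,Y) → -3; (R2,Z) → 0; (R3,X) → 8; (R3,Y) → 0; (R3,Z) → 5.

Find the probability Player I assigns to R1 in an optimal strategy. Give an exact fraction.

Row minima: R1 → 0, R2 → -3, R3 → 0; maximin = 0.
Column maxima: X → 8, Y → 2, Z → 5; minimax = 2.
0 ≠ 2, so there is no saddle point; optimal play is mixed.
R2 is strictly dominated by R1, so Player I never plays it.
Z is strictly dominated by Y (it gives Player I strictly more in every row), so Player II never plays it.
On the remaining 2×2 (R1, R3 vs X, Y):
Let Player I play R1 with probability p. Expected payoff against X: 0p + 8(1−p) = −8p + 8; against Y: 2p + 0(1−p) = 2p.
Setting these equal: −8p + 8 = 2p ⇒ −10p = -8 ⇒ p = 4/5, and the value is (-8)·(4/5) + 8 = 8/5.
For Player II: with q = P(X), equating R1's and R3's payoffs gives −2q + 2 = 8q ⇒ q = 1/5.

4/5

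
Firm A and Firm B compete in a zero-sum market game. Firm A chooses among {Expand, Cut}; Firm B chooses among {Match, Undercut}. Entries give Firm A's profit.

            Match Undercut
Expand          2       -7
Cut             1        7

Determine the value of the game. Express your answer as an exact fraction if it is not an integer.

7/5

Row minima: Expand → -7, Cut → 1; maximin = 1.
Column maxima: Match → 2, Undercut → 7; minimax = 2.
1 ≠ 2, so there is no saddle point; optimal play is mixed.
Let Firm A play Expand with probability p. Expected payoff against Match: 2p + 1(1−p) = p + 1; against Undercut: (-7)p + 7(1−p) = −14p + 7.
Setting these equal: p + 1 = −14p + 7 ⇒ 15p = 6 ⇒ p = 2/5, and the value is (1)·(2/5) + 1 = 7/5.
For Firm B: with q = P(Match), equating Expand's and Cut's payoffs gives 9q − 7 = −6q + 7 ⇒ q = 14/15.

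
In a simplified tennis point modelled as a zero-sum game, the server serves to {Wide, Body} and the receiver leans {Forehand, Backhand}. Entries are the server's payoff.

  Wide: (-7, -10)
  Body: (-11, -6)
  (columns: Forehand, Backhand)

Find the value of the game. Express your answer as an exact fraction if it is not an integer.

-17/2

Row minima: Wide → -10, Body → -11; maximin = -10.
Column maxima: Forehand → -7, Backhand → -6; minimax = -7.
-10 ≠ -7, so there is no saddle point; optimal play is mixed.
Let the server play Wide with probability p. Expected payoff against Forehand: (-7)p + (-11)(1−p) = 4p − 11; against Backhand: (-10)p + (-6)(1−p) = −4p − 6.
Setting these equal: 4p − 11 = −4p − 6 ⇒ 8p = 5 ⇒ p = 5/8, and the value is (4)·(5/8) − 11 = -17/2.
For the receiver: with q = P(Forehand), equating Wide's and Body's payoffs gives 3q − 10 = −5q − 6 ⇒ q = 1/2.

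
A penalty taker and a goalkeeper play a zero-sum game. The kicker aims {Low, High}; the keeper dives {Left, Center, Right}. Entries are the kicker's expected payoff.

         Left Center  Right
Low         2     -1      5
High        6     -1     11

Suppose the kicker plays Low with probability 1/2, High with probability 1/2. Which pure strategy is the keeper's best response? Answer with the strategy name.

If the keeper plays Left, the kicker's expected payoff is (1/2)·2 + (1/2)·6 = 4.
If the keeper plays Center, the kicker's expected payoff is (1/2)·(-1) + (1/2)·(-1) = -1.
If the keeper plays Right, the kicker's expected payoff is (1/2)·5 + (1/2)·11 = 8.
The keeper minimizes the kicker's payoff; the smallest is -1, so the best response is Center.

Center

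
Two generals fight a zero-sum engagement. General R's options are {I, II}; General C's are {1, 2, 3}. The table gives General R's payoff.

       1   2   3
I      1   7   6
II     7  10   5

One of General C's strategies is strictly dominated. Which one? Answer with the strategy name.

1 holds General R's payoff strictly below 2 in every row: 1 < 7, 7 < 10.
So 2 is strictly dominated for General C.

2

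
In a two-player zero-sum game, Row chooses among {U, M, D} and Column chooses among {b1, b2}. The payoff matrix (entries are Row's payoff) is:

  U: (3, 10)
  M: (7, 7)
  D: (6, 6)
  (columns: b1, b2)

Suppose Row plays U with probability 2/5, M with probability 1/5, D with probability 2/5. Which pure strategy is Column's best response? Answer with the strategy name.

b1

If Column plays b1, Row's expected payoff is (2/5)·3 + (1/5)·7 + (2/5)·6 = 5.
If Column plays b2, Row's expected payoff is (2/5)·10 + (1/5)·7 + (2/5)·6 = 39/5.
Column minimizes Row's payoff; the smallest is 5, so the best response is b1.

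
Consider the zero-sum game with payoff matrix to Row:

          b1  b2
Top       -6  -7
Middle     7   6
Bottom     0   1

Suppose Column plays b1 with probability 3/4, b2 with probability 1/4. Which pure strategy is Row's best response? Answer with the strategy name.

Middle

Expected payoff of Top: (3/4)·(-6) + (1/4)·(-7) = -25/4.
Expected payoff of Middle: (3/4)·7 + (1/4)·6 = 27/4.
Expected payoff of Bottom: (3/4)·0 + (1/4)·1 = 1/4.
The largest is 27/4, so Row's best response is Middle.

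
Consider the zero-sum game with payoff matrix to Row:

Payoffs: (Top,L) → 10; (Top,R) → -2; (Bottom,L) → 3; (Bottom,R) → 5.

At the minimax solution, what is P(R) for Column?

1/2

Row minima: Top → -2, Bottom → 3; maximin = 3.
Column maxima: L → 10, R → 5; minimax = 5.
3 ≠ 5, so there is no saddle point; optimal play is mixed.
Let Row play Top with probability p. Expected payoff against L: 10p + 3(1−p) = 7p + 3; against R: (-2)p + 5(1−p) = −7p + 5.
Setting these equal: 7p + 3 = −7p + 5 ⇒ 14p = 2 ⇒ p = 1/7, and the value is (7)·(1/7) + 3 = 4.
For Column: with q = P(L), equating Top's and Bottom's payoffs gives 12q − 2 = −2q + 5 ⇒ q = 1/2.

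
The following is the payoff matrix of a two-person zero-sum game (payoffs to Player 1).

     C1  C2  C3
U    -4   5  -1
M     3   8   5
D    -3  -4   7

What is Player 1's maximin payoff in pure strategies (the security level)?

3

Row minima: U → -4, M → 3, D → -4.
The best of these is 3.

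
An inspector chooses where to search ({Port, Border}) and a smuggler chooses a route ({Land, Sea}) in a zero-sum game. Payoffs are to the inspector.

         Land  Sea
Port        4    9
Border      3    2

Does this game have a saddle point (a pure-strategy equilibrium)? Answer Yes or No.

Yes

Row minima: Port → 4, Border → 2; maximin = 4.
Column maxima: Land → 4, Sea → 9; minimax = 4.
maximin = minimax = 4, so a saddle point exists.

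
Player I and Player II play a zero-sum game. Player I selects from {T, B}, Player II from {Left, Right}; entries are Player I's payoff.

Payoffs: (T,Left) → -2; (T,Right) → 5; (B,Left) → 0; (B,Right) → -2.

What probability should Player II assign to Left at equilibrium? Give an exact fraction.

7/9

Row minima: T → -2, B → -2; maximin = -2.
Column maxima: Left → 0, Right → 5; minimax = 0.
-2 ≠ 0, so there is no saddle point; optimal play is mixed.
Let Player I play T with probability p. Expected payoff against Left: (-2)p + 0(1−p) = −2p; against Right: 5p + (-2)(1−p) = 7p − 2.
Setting these equal: −2p = 7p − 2 ⇒ −9p = -2 ⇒ p = 2/9, and the value is (-2)·(2/9) = -4/9.
For Player II: with q = P(Left), equating T's and B's payoffs gives −7q + 5 = 2q − 2 ⇒ q = 7/9.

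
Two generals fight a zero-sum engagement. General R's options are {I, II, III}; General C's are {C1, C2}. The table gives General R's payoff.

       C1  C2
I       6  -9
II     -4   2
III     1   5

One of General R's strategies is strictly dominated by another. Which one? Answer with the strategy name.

III gives a strictly higher payoff than II against every column: 1 > -4, 5 > 2.
So II is strictly dominated and General R never plays it.

II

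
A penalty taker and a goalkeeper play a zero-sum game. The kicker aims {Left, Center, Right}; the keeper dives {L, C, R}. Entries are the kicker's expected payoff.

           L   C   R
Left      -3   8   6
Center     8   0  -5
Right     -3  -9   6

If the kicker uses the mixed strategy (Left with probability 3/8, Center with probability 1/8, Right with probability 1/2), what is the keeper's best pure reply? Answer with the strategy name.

If the keeper plays L, the kicker's expected payoff is (3/8)·(-3) + (1/8)·8 + (1/2)·(-3) = -13/8.
If the keeper plays C, the kicker's expected payoff is (3/8)·8 + (1/8)·0 + (1/2)·(-9) = -3/2.
If the keeper plays R, the kicker's expected payoff is (3/8)·6 + (1/8)·(-5) + (1/2)·6 = 37/8.
The keeper minimizes the kicker's payoff; the smallest is -13/8, so the best response is L.

L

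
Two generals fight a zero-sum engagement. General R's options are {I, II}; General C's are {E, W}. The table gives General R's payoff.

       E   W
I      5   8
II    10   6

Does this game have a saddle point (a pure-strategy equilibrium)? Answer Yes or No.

No

Row minima: I → 5, II → 6; maximin = 6.
Column maxima: E → 10, W → 8; minimax = 8.
6 ≠ 8, so no pure-strategy equilibrium exists.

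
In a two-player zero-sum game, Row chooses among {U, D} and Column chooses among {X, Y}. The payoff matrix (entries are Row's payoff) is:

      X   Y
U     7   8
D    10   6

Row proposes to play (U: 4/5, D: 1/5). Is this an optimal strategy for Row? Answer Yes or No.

Against X this mix gives (4/5)·7 + (1/5)·10 = 38/5.
Against Y this mix gives (4/5)·8 + (1/5)·6 = 38/5.
All of Column's active replies (X, Y) yield 38/5, and no column does worse for Row. The mix makes Column indifferent and guarantees 38/5, so it is optimal.

Yes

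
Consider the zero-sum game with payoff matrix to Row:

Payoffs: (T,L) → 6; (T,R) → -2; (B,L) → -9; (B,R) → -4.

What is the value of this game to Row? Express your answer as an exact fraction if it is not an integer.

Row minima: T → -2, B → -9; maximin = -2.
Column maxima: L → 6, R → -2; minimax = -2.
Since maximin = minimax = -2, there is a saddle point and the value is -2.

-2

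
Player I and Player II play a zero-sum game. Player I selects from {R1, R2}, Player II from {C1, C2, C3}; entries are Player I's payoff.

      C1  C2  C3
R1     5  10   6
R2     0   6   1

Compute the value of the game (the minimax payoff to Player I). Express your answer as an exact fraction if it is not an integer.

Row minima: R1 → 5, R2 → 0; maximin = 5.
Column maxima: C1 → 5, C2 → 10, C3 → 6; minimax = 5.
Since maximin = minimax = 5, there is a saddle point and the value is 5.

5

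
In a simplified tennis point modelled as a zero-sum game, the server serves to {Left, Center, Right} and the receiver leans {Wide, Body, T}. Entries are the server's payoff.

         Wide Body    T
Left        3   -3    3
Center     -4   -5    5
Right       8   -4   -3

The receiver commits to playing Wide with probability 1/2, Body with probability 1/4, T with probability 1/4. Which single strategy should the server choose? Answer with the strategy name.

Right

Expected payoff of Left: (1/2)·3 + (1/4)·(-3) + (1/4)·3 = 3/2.
Expected payoff of Center: (1/2)·(-4) + (1/4)·(-5) + (1/4)·5 = -2.
Expected payoff of Right: (1/2)·8 + (1/4)·(-4) + (1/4)·(-3) = 9/4.
The largest is 9/4, so the server's best response is Right.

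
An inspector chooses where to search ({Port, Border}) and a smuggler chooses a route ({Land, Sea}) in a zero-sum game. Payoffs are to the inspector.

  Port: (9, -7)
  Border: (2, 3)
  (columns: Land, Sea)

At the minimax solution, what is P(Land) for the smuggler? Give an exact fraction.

Row minima: Port → -7, Border → 2; maximin = 2.
Column maxima: Land → 9, Sea → 3; minimax = 3.
2 ≠ 3, so there is no saddle point; optimal play is mixed.
Let the inspector play Port with probability p. Expected payoff against Land: 9p + 2(1−p) = 7p + 2; against Sea: (-7)p + 3(1−p) = −10p + 3.
Setting these equal: 7p + 2 = −10p + 3 ⇒ 17p = 1 ⇒ p = 1/17, and the value is (7)·(1/17) + 2 = 41/17.
For the smuggler: with q = P(Land), equating Port's and Border's payoffs gives 16q − 7 = −q + 3 ⇒ q = 10/17.

10/17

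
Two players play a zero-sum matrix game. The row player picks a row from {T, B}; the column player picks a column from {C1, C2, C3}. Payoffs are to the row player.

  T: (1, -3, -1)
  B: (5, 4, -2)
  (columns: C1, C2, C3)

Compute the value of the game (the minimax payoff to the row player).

-5/4

Row minima: T → -3, B → -2; maximin = -2.
Column maxima: C1 → 5, C2 → 4, C3 → -1; minimax = -1.
-2 ≠ -1, so there is no saddle point; optimal play is mixed.
C1 is strictly dominated by C2 (it gives the row player strictly more in every row), so the column player never plays it.
On the remaining 2×2 (T, B vs C2, C3):
Let the row player play T with probability p. Expected payoff against C2: (-3)p + 4(1−p) = −7p + 4; against C3: (-1)p + (-2)(1−p) = p − 2.
Setting these equal: −7p + 4 = p − 2 ⇒ −8p = -6 ⇒ p = 3/4, and the value is (-7)·(3/4) + 4 = -5/4.
For the column player: with q = P(C2), equating T's and B's payoffs gives −2q − 1 = 6q − 2 ⇒ q = 1/8.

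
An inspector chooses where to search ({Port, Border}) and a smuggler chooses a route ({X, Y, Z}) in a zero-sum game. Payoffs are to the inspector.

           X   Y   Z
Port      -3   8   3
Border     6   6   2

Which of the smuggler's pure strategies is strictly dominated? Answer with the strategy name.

Y

Z holds the inspector's payoff strictly below Y in every row: 3 < 8, 2 < 6.
So Y is strictly dominated for the smuggler.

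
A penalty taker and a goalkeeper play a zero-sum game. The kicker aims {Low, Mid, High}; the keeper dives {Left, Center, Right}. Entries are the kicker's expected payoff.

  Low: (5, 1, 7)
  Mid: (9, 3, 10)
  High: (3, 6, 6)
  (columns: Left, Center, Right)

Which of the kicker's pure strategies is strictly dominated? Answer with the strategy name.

Low

Mid gives a strictly higher payoff than Low against every column: 9 > 5, 3 > 1, 10 > 7.
So Low is strictly dominated and the kicker never plays it.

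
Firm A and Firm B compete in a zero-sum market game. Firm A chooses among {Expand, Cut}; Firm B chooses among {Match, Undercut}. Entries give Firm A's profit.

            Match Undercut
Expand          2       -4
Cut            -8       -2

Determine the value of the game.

-3

Row minima: Expand → -4, Cut → -8; maximin = -4.
Column maxima: Match → 2, Undercut → -2; minimax = -2.
-4 ≠ -2, so there is no saddle point; optimal play is mixed.
Let Firm A play Expand with probability p. Expected payoff against Match: 2p + (-8)(1−p) = 10p − 8; against Undercut: (-4)p + (-2)(1−p) = −2p − 2.
Setting these equal: 10p − 8 = −2p − 2 ⇒ 12p = 6 ⇒ p = 1/2, and the value is (10)·(1/2) − 8 = -3.
For Firm B: with q = P(Match), equating Expand's and Cut's payoffs gives 6q − 4 = −6q − 2 ⇒ q = 1/6.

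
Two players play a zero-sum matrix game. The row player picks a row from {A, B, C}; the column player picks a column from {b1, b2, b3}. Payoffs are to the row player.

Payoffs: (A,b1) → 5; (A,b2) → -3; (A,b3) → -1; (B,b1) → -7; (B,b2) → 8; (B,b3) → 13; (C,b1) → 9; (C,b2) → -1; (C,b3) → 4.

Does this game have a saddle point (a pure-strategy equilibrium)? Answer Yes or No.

Row minima: A → -3, B → -7, C → -1; maximin = -1.
Column maxima: b1 → 9, b2 → 8, b3 → 13; minimax = 8.
-1 ≠ 8, so no pure-strategy equilibrium exists.

No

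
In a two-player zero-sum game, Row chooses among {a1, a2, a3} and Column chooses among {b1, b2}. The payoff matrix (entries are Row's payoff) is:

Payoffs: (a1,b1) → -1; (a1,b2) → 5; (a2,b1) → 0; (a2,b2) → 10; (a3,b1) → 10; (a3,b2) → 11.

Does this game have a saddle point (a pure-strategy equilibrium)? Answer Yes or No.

Yes

Row minima: a1 → -1, a2 → 0, a3 → 10; maximin = 10.
Column maxima: b1 → 10, b2 → 11; minimax = 10.
maximin = minimax = 10, so a saddle point exists.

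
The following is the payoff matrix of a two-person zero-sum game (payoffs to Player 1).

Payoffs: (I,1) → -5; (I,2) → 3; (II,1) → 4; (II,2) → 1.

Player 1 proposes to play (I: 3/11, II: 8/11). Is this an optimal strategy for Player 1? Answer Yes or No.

Yes

Against 1 this mix gives (3/11)·(-5) + (8/11)·4 = 17/11.
Against 2 this mix gives (3/11)·3 + (8/11)·1 = 17/11.
All of Player 2's active replies (1, 2) yield 17/11, and no column does worse for Player 1. The mix makes Player 2 indifferent and guarantees 17/11, so it is optimal.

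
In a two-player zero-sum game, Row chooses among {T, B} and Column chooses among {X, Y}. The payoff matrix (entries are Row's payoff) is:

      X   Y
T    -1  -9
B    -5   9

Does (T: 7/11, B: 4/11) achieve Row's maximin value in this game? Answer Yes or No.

Against X this mix gives (7/11)·(-1) + (4/11)·(-5) = -27/11.
Against Y this mix gives (7/11)·(-9) + (4/11)·9 = -27/11.
All of Column's active replies (X, Y) yield -27/11, and no column does worse for Row. The mix makes Column indifferent and guarantees -27/11, so it is optimal.

Yes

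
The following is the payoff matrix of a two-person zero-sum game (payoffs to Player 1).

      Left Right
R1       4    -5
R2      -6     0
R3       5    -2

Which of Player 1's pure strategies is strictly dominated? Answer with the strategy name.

R1

R3 gives a strictly higher payoff than R1 against every column: 5 > 4, -2 > -5.
So R1 is strictly dominated and Player 1 never plays it.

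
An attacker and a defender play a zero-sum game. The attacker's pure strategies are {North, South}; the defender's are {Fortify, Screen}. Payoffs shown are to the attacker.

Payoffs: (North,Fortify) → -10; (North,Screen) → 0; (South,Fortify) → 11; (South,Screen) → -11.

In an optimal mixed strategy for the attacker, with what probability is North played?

11/16

Row minima: North → -10, South → -11; maximin = -10.
Column maxima: Fortify → 11, Screen → 0; minimax = 0.
-10 ≠ 0, so there is no saddle point; optimal play is mixed.
Let the attacker play North with probability p. Expected payoff against Fortify: (-10)p + 11(1−p) = −21p + 11; against Screen: 0p + (-11)(1−p) = 11p − 11.
Setting these equal: −21p + 11 = 11p − 11 ⇒ −32p = -22 ⇒ p = 11/16, and the value is (-21)·(11/16) + 11 = -55/16.
For the defender: with q = P(Fortify), equating North's and South's payoffs gives −10q = 22q − 11 ⇒ q = 11/32.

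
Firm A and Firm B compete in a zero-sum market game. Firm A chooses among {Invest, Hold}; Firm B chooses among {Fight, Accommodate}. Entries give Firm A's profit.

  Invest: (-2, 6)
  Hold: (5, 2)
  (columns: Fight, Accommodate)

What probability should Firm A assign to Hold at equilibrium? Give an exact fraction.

8/11

Row minima: Invest → -2, Hold → 2; maximin = 2.
Column maxima: Fight → 5, Accommodate → 6; minimax = 5.
2 ≠ 5, so there is no saddle point; optimal play is mixed.
Let Firm A play Invest with probability p. Expected payoff against Fight: (-2)p + 5(1−p) = −7p + 5; against Accommodate: 6p + 2(1−p) = 4p + 2.
Setting these equal: −7p + 5 = 4p + 2 ⇒ −11p = -3 ⇒ p = 3/11, and the value is (-7)·(3/11) + 5 = 34/11.
For Firm B: with q = P(Fight), equating Invest's and Hold's payoffs gives −8q + 6 = 3q + 2 ⇒ q = 4/11.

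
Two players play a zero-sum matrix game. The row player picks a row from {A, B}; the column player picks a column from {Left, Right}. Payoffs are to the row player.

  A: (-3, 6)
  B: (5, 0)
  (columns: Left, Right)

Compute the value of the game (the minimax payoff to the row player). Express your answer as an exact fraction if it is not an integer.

Row minima: A → -3, B → 0; maximin = 0.
Column maxima: Left → 5, Right → 6; minimax = 5.
0 ≠ 5, so there is no saddle point; optimal play is mixed.
Let the row player play A with probability p. Expected payoff against Left: (-3)p + 5(1−p) = −8p + 5; against Right: 6p + 0(1−p) = 6p.
Setting these equal: −8p + 5 = 6p ⇒ −14p = -5 ⇒ p = 5/14, and the value is (-8)·(5/14) + 5 = 15/7.
For the column player: with q = P(Left), equating A's and B's payoffs gives −9q + 6 = 5q ⇒ q = 3/7.

15/7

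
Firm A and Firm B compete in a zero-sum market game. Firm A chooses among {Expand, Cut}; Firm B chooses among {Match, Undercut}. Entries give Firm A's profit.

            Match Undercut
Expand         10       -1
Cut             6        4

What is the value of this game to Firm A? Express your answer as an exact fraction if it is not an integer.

4

Row minima: Expand → -1, Cut → 4; maximin = 4.
Column maxima: Match → 10, Undercut → 4; minimax = 4.
Since maximin = minimax = 4, there is a saddle point and the value is 4.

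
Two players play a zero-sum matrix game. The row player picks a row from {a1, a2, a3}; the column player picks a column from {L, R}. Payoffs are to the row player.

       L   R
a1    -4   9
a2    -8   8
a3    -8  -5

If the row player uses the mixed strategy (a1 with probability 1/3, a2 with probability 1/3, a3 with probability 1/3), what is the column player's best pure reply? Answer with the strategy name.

If the column player plays L, the row player's expected payoff is (1/3)·(-4) + (1/3)·(-8) + (1/3)·(-8) = -20/3.
If the column player plays R, the row player's expected payoff is (1/3)·9 + (1/3)·8 + (1/3)·(-5) = 4.
The column player minimizes the row player's payoff; the smallest is -20/3, so the best response is L.

L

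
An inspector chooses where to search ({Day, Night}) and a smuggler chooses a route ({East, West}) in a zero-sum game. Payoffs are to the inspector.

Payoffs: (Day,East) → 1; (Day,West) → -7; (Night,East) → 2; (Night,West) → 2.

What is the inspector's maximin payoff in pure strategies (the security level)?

Row minima: Day → -7, Night → 2.
The best of these is 2.

2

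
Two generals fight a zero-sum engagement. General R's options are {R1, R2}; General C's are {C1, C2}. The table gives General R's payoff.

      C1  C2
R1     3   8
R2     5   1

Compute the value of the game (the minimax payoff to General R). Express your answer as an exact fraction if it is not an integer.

37/9

Row minima: R1 → 3, R2 → 1; maximin = 3.
Column maxima: C1 → 5, C2 → 8; minimax = 5.
3 ≠ 5, so there is no saddle point; optimal play is mixed.
Let General R play R1 with probability p. Expected payoff against C1: 3p + 5(1−p) = −2p + 5; against C2: 8p + 1(1−p) = 7p + 1.
Setting these equal: −2p + 5 = 7p + 1 ⇒ −9p = -4 ⇒ p = 4/9, and the value is (-2)·(4/9) + 5 = 37/9.
For General C: with q = P(C1), equating R1's and R2's payoffs gives −5q + 8 = 4q + 1 ⇒ q = 7/9.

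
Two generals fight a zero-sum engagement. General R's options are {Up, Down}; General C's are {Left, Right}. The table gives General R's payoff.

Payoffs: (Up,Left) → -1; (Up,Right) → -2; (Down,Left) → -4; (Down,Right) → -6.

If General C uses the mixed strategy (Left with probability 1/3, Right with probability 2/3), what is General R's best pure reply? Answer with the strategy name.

Expected payoff of Up: (1/3)·(-1) + (2/3)·(-2) = -5/3.
Expected payoff of Down: (1/3)·(-4) + (2/3)·(-6) = -16/3.
The largest is -5/3, so General R's best response is Up.

Up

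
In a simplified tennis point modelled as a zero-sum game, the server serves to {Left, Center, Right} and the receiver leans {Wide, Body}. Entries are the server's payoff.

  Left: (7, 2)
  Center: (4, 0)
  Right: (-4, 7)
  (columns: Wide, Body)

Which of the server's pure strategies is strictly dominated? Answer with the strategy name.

Center

Left gives a strictly higher payoff than Center against every column: 7 > 4, 2 > 0.
So Center is strictly dominated and the server never plays it.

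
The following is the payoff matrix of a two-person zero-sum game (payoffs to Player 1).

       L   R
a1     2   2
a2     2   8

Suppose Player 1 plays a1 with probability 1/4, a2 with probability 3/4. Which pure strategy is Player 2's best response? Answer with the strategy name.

If Player 2 plays L, Player 1's expected payoff is (1/4)·2 + (3/4)·2 = 2.
If Player 2 plays R, Player 1's expected payoff is (1/4)·2 + (3/4)·8 = 13/2.
Player 2 minimizes Player 1's payoff; the smallest is 2, so the best response is L.

L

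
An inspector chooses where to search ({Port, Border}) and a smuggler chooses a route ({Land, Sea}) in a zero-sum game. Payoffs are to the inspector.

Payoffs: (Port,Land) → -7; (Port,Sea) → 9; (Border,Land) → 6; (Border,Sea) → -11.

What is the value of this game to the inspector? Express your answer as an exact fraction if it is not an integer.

Row minima: Port → -7, Border → -11; maximin = -7.
Column maxima: Land → 6, Sea → 9; minimax = 6.
-7 ≠ 6, so there is no saddle point; optimal play is mixed.
Let the inspector play Port with probability p. Expected payoff against Land: (-7)p + 6(1−p) = −13p + 6; against Sea: 9p + (-11)(1−p) = 20p − 11.
Setting these equal: −13p + 6 = 20p − 11 ⇒ −33p = -17 ⇒ p = 17/33, and the value is (-13)·(17/33) + 6 = -23/33.
For the smuggler: with q = P(Land), equating Port's and Border's payoffs gives −16q + 9 = 17q − 11 ⇒ q = 20/33.

-23/33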